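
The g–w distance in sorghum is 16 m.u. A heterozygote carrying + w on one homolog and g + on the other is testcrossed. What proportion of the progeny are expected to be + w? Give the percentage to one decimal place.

42.0%

A map distance of 16 m.u. corresponds to a recombination frequency of 0.160.
The F1 is + w / g +, so + w is a parental gamete class with expected frequency (1 − r)/2 = 0.840/2 = 0.4200.
That is 0.4200 = 42.0% of the progeny.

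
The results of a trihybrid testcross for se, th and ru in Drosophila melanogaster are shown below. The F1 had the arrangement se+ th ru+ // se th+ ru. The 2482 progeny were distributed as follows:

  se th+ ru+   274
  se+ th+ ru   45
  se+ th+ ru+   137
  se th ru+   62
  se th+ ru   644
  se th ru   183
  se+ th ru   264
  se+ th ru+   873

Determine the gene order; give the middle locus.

se

The two rarest classes, se th ru+ and se+ th+ ru, are the double crossovers. Comparing them with the parentals, only the se allele has switched, so se is the middle locus and the order is th – se – ru.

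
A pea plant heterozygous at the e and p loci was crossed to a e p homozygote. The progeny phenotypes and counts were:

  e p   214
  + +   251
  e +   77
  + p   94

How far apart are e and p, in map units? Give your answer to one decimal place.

26.9 map units

The two most frequent classes, + + (251) and e p (214), are the parental types, so the F1 was + + / e p.
The recombinant classes are + p and e +: 94 + 77 = 171.
Recombination frequency = 171/636 = 0.2689 ≈ 26.9%, i.e. 26.9 map units.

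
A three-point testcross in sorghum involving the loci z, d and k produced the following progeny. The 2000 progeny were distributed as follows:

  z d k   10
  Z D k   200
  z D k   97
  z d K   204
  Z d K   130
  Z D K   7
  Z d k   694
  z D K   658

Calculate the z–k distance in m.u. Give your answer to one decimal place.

The two most frequent reciprocal classes, Z d k and z D K, are the parental types, so the F1 was Z d k / z D K.
The two rarest classes, z d k and Z D K, are the double crossovers. Comparing them with the parentals, only the z allele has switched, so z is the middle locus and the order is d – z – k.
Crossovers in the z–k interval produce the single-crossover classes Z d K and z D k (130 + 97 = 227) plus the double crossovers (17).
RF(z–k) = (227 + 17) / 2000 = 244/2000 = 0.1220 → 12.2 m.u.

12.2 m.u.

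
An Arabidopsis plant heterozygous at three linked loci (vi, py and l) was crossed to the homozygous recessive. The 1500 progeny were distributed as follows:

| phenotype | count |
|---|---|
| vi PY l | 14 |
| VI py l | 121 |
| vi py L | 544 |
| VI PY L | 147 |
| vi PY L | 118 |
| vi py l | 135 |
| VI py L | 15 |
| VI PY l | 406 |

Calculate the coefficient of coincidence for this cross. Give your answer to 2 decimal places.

0.52

The two most frequent reciprocal classes, vi py L and VI PY l, are the parental types, so the F1 was vi py L / VI PY l.
The two rarest classes, VI py L and vi PY l, are the double crossovers. Comparing them with the parentals, only the vi allele has switched, so vi is the middle locus and the order is py – vi – l.
py–vi: (239 + 29)/1500 = 0.1787; vi–l: (282 + 29)/1500 = 0.2073.
Expected DCO frequency = 0.1787 × 0.2073 ≈ 0.03704; observed = 29/1500 ≈ 0.01933.
Coefficient of coincidence = 0.01933/0.03704 ≈ 0.52.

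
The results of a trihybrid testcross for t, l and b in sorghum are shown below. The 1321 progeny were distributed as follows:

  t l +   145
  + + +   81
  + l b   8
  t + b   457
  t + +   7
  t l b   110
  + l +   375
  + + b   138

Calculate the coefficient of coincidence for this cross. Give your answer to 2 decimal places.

The two most frequent reciprocal classes, t + b and + l +, are the parental types, so the F1 was t + b / + l +.
The two rarest classes, t + + and + l b, are the double crossovers. Comparing them with the parentals, only the b allele has switched, so b is the middle locus and the order is l – b – t.
l–b: (191 + 15)/1321 = 0.1559; b–t: (283 + 15)/1321 = 0.2256.
Expected DCO frequency = 0.1559 × 0.2256 ≈ 0.03517; observed = 15/1321 ≈ 0.01136.
Coefficient of coincidence = 0.01136/0.03517 ≈ 0.32.

0.32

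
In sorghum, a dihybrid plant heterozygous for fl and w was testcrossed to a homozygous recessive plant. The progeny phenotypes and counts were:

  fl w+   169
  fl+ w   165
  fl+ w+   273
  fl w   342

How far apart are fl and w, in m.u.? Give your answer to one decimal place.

The two most frequent classes, fl+ w+ (273) and fl w (342), are the parental types, so the F1 was fl+ w+ / fl w.
The recombinant classes are fl+ w and fl w+: 165 + 169 = 334.
Recombination frequency = 334/949 = 0.3519 ≈ 35.2%, i.e. 35.2 m.u.

35.2 m.u.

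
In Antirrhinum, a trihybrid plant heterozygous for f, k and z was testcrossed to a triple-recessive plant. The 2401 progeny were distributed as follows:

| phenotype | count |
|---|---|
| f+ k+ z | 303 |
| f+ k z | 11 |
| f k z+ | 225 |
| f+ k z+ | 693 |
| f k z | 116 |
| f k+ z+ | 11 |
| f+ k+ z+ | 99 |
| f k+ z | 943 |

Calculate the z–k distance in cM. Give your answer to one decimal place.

9.9 cM

The two most frequent reciprocal classes, f+ k z+ and f k+ z, are the parental types, so the F1 was f+ k z+ / f k+ z.
The two rarest classes, f+ k z and f k+ z+, are the double crossovers. Comparing them with the parentals, only the z allele has switched, so z is the middle locus and the order is k – z – f.
Crossovers in the k–z interval produce the single-crossover classes f+ k+ z+ and f k z (99 + 116 = 215) plus the double crossovers (22).
RF(k–z) = (215 + 22) / 2401 = 237/2401 = 0.0987 → 9.9 cM.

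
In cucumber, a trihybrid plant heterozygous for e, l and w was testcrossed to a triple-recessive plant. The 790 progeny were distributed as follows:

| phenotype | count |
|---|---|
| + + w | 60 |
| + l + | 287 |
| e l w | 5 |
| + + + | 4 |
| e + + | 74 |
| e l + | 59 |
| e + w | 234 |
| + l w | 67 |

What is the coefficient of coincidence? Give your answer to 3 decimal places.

The two most frequent reciprocal classes, e + w and + l +, are the parental types, so the F1 was e + w / + l +.
The two rarest classes, e l w and + + +, are the double crossovers. Comparing them with the parentals, only the l allele has switched, so l is the middle locus and the order is e – l – w.
e–l: (119 + 9)/790 = 0.1620; l–w: (141 + 9)/790 = 0.1899.
Expected DCO frequency = 0.1620 × 0.1899 ≈ 0.03076; observed = 9/790 ≈ 0.01139.
Coefficient of coincidence = 0.01139/0.03076 ≈ 0.370.

0.370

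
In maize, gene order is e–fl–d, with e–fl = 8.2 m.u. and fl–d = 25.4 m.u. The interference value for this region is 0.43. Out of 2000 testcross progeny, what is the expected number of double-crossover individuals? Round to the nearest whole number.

Map distances give recombination frequencies of 0.082 and 0.254 for the two intervals.
With interference 0.43 (so coincidence = 0.57), expected double-crossover frequency = 0.082 × 0.254 × 0.57 = 0.01187.
Expected number = 0.01187 × 2000 = 23.74 ≈ 24.

24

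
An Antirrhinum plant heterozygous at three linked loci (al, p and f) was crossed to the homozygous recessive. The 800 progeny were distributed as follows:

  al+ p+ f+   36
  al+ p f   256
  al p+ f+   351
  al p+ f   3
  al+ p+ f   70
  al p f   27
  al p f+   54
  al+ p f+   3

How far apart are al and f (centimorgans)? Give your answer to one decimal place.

8.6 centimorgans

The two most frequent reciprocal classes, al p+ f+ and al+ p f, are the parental types, so the F1 was al p+ f+ / al+ p f.
The two rarest classes, al p+ f and al+ p f+, are the double crossovers. Comparing them with the parentals, only the f allele has switched, so f is the middle locus and the order is al – f – p.
Crossovers in the al–f interval produce the single-crossover classes al+ p+ f+ and al p f (36 + 27 = 63) plus the double crossovers (6).
RF(al–f) = (63 + 6) / 800 = 69/800 = 0.0862 → 8.6 centimorgans.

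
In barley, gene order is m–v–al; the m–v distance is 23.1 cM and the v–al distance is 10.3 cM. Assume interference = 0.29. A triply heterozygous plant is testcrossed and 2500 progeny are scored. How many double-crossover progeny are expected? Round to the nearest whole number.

Map distances give recombination frequencies of 0.231 and 0.103 for the two intervals.
With interference 0.29 (so coincidence = 0.71), expected double-crossover frequency = 0.231 × 0.103 × 0.71 = 0.01689.
Expected number = 0.01689 × 2500 = 42.23 ≈ 42.

42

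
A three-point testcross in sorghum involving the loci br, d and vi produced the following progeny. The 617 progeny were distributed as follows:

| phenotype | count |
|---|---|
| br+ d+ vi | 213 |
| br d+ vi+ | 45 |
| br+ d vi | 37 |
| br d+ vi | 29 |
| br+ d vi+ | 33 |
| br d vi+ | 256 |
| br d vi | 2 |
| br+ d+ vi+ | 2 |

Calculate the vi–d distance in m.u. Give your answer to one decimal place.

13.9 m.u.

The two most frequent reciprocal classes, br+ d+ vi and br d vi+, are the parental types, so the F1 was br+ d+ vi / br d vi+.
The two rarest classes, br+ d+ vi+ and br d vi, are the double crossovers. Comparing them with the parentals, only the vi allele has switched, so vi is the middle locus and the order is br – vi – d.
Crossovers in the vi–d interval produce the single-crossover classes br+ d vi and br d+ vi+ (37 + 45 = 82) plus the double crossovers (4).
RF(vi–d) = (82 + 4) / 617 = 86/617 = 0.1394 → 13.9 m.u.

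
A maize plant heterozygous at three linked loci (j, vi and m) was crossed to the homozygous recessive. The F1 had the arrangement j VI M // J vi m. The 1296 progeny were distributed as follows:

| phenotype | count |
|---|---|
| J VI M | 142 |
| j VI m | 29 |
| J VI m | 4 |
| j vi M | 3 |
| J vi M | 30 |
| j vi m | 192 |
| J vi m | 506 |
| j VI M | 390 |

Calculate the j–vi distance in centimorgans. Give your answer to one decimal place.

26.3 centimorgans

The two rarest classes, j vi M and J VI m, are the double crossovers. Comparing them with the parentals, only the vi allele has switched, so vi is the middle locus and the order is m – vi – j.
Crossovers in the vi–j interval produce the single-crossover classes J VI M and j vi m (142 + 192 = 334) plus the double crossovers (7).
RF(vi–j) = (334 + 7) / 1296 = 341/1296 = 0.2631 → 26.3 centimorgans.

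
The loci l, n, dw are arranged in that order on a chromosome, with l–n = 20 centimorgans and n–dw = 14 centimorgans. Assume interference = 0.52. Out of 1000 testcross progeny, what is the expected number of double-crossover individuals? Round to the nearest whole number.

13

Map distances give recombination frequencies of 0.200 and 0.140 for the two intervals.
With interference 0.52 (so coincidence = 0.48), expected double-crossover frequency = 0.200 × 0.140 × 0.48 = 0.01344.
Expected number = 0.01344 × 1000 = 13.44 ≈ 13.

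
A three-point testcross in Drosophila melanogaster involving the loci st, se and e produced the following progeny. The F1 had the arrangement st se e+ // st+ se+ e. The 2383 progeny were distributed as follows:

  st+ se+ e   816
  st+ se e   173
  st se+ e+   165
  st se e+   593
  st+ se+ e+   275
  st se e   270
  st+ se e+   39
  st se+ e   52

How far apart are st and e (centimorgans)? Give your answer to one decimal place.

The two rarest classes, st+ se e+ and st se+ e, are the double crossovers. Comparing them with the parentals, only the st allele has switched, so st is the middle locus and the order is se – st – e.
Crossovers in the st–e interval produce the single-crossover classes st se e and st+ se+ e+ (270 + 275 = 545) plus the double crossovers (91).
RF(st–e) = (545 + 91) / 2383 = 636/2383 = 0.2669 → 26.7 centimorgans.

26.7 centimorgans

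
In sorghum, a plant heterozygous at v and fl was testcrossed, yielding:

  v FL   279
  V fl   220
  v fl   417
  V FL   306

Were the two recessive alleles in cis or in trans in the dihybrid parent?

The two most frequent classes are V FL (306) and v fl (417); these are the parental (non-recombinant) types.
So the F1 carried V FL on one chromosome and v fl on the other — the recessive alleles are on the same chromosome (cis / coupling).

cis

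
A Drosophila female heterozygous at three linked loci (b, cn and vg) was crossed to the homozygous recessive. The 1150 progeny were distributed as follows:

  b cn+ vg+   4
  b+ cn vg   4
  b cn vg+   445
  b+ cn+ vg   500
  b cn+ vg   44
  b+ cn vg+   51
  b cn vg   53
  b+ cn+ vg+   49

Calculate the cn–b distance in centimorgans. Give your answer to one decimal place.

9.0 centimorgans

The two most frequent reciprocal classes, b cn vg+ and b+ cn+ vg, are the parental types, so the F1 was b cn vg+ / b+ cn+ vg.
The two rarest classes, b cn+ vg+ and b+ cn vg, are the double crossovers. Comparing them with the parentals, only the cn allele has switched, so cn is the middle locus and the order is b – cn – vg.
Crossovers in the b–cn interval produce the single-crossover classes b+ cn vg+ and b cn+ vg (51 + 44 = 95) plus the double crossovers (8).
RF(b–cn) = (95 + 8) / 1150 = 103/1150 = 0.0896 → 9.0 centimorgans.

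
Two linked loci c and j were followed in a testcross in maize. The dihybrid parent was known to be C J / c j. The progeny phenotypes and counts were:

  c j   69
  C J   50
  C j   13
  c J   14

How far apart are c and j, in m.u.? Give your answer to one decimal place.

The recombinant classes are C j and c J: 13 + 14 = 27.
Recombination frequency = 27/146 = 0.1849 ≈ 18.5%, i.e. 18.5 m.u.

18.5 m.u.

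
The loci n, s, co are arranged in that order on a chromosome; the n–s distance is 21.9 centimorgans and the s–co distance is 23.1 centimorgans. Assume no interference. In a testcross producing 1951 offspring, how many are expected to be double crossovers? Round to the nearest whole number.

99

Map distances give recombination frequencies of 0.219 and 0.231 for the two intervals.
With no interference, expected double-crossover frequency = 0.219 × 0.231 = 0.05059.
Expected number = 0.05059 × 1951 = 98.70 ≈ 99.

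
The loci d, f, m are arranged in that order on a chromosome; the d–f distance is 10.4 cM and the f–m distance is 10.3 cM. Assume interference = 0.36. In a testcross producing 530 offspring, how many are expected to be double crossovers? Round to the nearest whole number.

Map distances give recombination frequencies of 0.104 and 0.103 for the two intervals.
With interference 0.36 (so coincidence = 0.64), expected double-crossover frequency = 0.104 × 0.103 × 0.64 = 0.00686.
Expected number = 0.00686 × 530 = 3.63 ≈ 4.

4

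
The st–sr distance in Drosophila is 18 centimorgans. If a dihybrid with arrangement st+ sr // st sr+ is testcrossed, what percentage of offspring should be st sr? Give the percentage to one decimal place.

9.0%

A map distance of 18 centimorgans corresponds to a recombination frequency of 0.180.
The F1 is st+ sr / st sr+, so st sr is a recombinant gamete class with expected frequency r/2 = 0.180/2 = 0.0900.
That is 0.0900 = 9.0% of the progeny.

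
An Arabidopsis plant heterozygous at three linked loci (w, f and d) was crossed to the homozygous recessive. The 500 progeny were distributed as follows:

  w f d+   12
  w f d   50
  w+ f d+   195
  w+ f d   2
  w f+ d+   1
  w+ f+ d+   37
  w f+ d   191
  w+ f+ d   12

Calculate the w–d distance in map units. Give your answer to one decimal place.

The two most frequent reciprocal classes, w f+ d and w+ f d+, are the parental types, so the F1 was w f+ d / w+ f d+.
The two rarest classes, w f+ d+ and w+ f d, are the double crossovers. Comparing them with the parentals, only the d allele has switched, so d is the middle locus and the order is w – d – f.
Crossovers in the w–d interval produce the single-crossover classes w+ f+ d and w f d+ (12 + 12 = 24) plus the double crossovers (3).
RF(w–d) = (24 + 3) / 500 = 27/500 = 0.0540 → 5.4 map units.

5.4 map units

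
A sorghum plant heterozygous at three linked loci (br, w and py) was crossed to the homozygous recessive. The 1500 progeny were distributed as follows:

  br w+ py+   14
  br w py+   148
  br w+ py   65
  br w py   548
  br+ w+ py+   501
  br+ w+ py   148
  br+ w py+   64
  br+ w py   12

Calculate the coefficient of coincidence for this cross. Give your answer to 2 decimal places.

0.78

The two most frequent reciprocal classes, br w py and br+ w+ py+, are the parental types, so the F1 was br w py / br+ w+ py+.
The two rarest classes, br+ w py and br w+ py+, are the double crossovers. Comparing them with the parentals, only the br allele has switched, so br is the middle locus and the order is w – br – py.
w–br: (129 + 26)/1500 = 0.1033; br–py: (296 + 26)/1500 = 0.2147.
Expected DCO frequency = 0.1033 × 0.2147 ≈ 0.02218; observed = 26/1500 ≈ 0.01733.
Coefficient of coincidence = 0.01733/0.02218 ≈ 0.78.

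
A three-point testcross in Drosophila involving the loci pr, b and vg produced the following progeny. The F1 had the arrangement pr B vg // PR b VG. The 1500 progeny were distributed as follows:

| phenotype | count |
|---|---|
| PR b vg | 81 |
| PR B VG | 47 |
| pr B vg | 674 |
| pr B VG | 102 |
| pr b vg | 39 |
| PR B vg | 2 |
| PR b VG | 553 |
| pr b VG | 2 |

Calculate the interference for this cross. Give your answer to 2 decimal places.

0.64

The two rarest classes, PR B vg and pr b VG, are the double crossovers. Comparing them with the parentals, only the pr allele has switched, so pr is the middle locus and the order is vg – pr – b.
vg–pr: (183 + 4)/1500 = 0.1247; pr–b: (86 + 4)/1500 = 0.0600.
Expected DCO frequency = 0.1247 × 0.0600 ≈ 0.00748; observed = 4/1500 ≈ 0.00267.
Coefficient of coincidence = 0.00267/0.00748 ≈ 0.36; interference = 1 − 0.36 = 0.64.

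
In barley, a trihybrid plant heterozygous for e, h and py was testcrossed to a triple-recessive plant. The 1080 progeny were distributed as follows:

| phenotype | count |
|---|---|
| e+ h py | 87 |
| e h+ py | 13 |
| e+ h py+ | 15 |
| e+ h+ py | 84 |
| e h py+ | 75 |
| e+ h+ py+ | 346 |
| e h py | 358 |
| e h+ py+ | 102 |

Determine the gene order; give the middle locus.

h

The two most frequent reciprocal classes, e h py and e+ h+ py+, are the parental types, so the F1 was e h py / e+ h+ py+.
The two rarest classes, e h+ py and e+ h py+, are the double crossovers. Comparing them with the parentals, only the h allele has switched, so h is the middle locus and the order is py – h – e.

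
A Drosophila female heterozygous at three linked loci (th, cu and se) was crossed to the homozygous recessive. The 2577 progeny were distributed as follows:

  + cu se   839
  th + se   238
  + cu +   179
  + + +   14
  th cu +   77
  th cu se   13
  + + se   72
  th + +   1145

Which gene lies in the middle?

th

The two most frequent reciprocal classes, + cu se and th + +, are the parental types, so the F1 was + cu se / th + +.
The two rarest classes, th cu se and + + +, are the double crossovers. Comparing them with the parentals, only the th allele has switched, so th is the middle locus and the order is se – th – cu.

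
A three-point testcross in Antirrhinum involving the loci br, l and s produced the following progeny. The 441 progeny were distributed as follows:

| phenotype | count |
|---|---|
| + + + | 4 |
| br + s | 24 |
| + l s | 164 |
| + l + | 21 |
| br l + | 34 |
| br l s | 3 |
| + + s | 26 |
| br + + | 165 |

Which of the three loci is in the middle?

br

The two most frequent reciprocal classes, br + + and + l s, are the parental types, so the F1 was br + + / + l s.
The two rarest classes, + + + and br l s, are the double crossovers. Comparing them with the parentals, only the br allele has switched, so br is the middle locus and the order is l – br – s.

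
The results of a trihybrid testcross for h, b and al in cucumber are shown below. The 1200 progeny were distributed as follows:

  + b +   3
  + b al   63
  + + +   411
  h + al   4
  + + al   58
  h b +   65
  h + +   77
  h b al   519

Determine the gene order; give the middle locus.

b

The two most frequent reciprocal classes, h b al and + + +, are the parental types, so the F1 was h b al / + + +.
The two rarest classes, h + al and + b +, are the double crossovers. Comparing them with the parentals, only the b allele has switched, so b is the middle locus and the order is h – b – al.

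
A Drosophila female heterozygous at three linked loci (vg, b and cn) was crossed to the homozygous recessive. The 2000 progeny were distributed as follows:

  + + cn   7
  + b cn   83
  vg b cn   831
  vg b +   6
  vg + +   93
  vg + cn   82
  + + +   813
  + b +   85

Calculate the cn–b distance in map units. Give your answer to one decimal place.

9.0 map units

The two most frequent reciprocal classes, vg b cn and + + +, are the parental types, so the F1 was vg b cn / + + +.
The two rarest classes, vg b + and + + cn, are the double crossovers. Comparing them with the parentals, only the cn allele has switched, so cn is the middle locus and the order is b – cn – vg.
Crossovers in the b–cn interval produce the single-crossover classes vg + cn and + b + (82 + 85 = 167) plus the double crossovers (13).
RF(b–cn) = (167 + 13) / 2000 = 180/2000 = 0.0900 → 9.0 map units.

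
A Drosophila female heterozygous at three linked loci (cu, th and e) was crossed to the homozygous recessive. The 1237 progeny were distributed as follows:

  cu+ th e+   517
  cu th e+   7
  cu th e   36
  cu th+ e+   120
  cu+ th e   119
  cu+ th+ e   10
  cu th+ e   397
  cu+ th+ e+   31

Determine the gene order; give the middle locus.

The two most frequent reciprocal classes, cu+ th e+ and cu th+ e, are the parental types, so the F1 was cu+ th e+ / cu th+ e.
The two rarest classes, cu th e+ and cu+ th+ e, are the double crossovers. Comparing them with the parentals, only the cu allele has switched, so cu is the middle locus and the order is th – cu – e.

cu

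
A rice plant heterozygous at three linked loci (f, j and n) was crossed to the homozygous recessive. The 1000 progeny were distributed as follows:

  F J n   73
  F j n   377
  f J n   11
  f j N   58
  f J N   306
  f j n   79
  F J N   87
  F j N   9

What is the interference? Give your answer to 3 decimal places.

0.288

The two most frequent reciprocal classes, F j n and f J N, are the parental types, so the F1 was F j n / f J N.
The two rarest classes, F j N and f J n, are the double crossovers. Comparing them with the parentals, only the n allele has switched, so n is the middle locus and the order is f – n – j.
f–n: (166 + 20)/1000 = 0.1860; n–j: (131 + 20)/1000 = 0.1510.
Expected DCO frequency = 0.1860 × 0.1510 ≈ 0.02809; observed = 20/1000 ≈ 0.02000.
Coefficient of coincidence = 0.02000/0.02809 ≈ 0.712; interference = 1 − 0.712 = 0.288.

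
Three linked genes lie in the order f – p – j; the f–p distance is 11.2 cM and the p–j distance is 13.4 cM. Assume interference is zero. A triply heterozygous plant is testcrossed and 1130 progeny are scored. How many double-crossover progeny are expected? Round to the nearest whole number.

17

Map distances give recombination frequencies of 0.112 and 0.134 for the two intervals.
With no interference, expected double-crossover frequency = 0.112 × 0.134 = 0.01501.
Expected number = 0.01501 × 1130 = 16.96 ≈ 17.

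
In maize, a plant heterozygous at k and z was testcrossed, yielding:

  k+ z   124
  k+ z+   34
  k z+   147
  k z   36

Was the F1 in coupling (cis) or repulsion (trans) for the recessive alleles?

The two most frequent classes are k+ z (124) and k z+ (147); these are the parental (non-recombinant) types.
So the F1 carried k+ z on one chromosome and k z+ on the other — the recessive alleles are on opposite chromosomes (trans / repulsion).

trans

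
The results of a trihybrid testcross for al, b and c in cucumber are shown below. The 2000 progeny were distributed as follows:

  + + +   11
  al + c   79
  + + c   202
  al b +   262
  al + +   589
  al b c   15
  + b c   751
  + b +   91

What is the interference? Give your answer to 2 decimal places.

0.46

The two most frequent reciprocal classes, + b c and al + +, are the parental types, so the F1 was + b c / al + +.
The two rarest classes, al b c and + + +, are the double crossovers. Comparing them with the parentals, only the al allele has switched, so al is the middle locus and the order is b – al – c.
b–al: (464 + 26)/2000 = 0.2450; al–c: (170 + 26)/2000 = 0.0980.
Expected DCO frequency = 0.2450 × 0.0980 ≈ 0.02401; observed = 26/2000 ≈ 0.01300.
Coefficient of coincidence = 0.01300/0.02401 ≈ 0.54; interference = 1 − 0.54 = 0.46.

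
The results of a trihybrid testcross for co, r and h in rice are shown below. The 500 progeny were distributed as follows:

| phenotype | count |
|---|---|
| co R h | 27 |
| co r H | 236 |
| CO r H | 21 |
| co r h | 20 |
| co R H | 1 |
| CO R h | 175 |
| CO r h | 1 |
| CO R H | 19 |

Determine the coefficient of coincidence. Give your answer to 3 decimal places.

0.488

The two most frequent reciprocal classes, CO R h and co r H, are the parental types, so the F1 was CO R h / co r H.
The two rarest classes, CO r h and co R H, are the double crossovers. Comparing them with the parentals, only the r allele has switched, so r is the middle locus and the order is h – r – co.
h–r: (39 + 2)/500 = 0.0820; r–co: (48 + 2)/500 = 0.1000.
Expected DCO frequency = 0.0820 × 0.1000 ≈ 0.00820; observed = 2/500 ≈ 0.00400.
Coefficient of coincidence = 0.00400/0.00820 ≈ 0.488.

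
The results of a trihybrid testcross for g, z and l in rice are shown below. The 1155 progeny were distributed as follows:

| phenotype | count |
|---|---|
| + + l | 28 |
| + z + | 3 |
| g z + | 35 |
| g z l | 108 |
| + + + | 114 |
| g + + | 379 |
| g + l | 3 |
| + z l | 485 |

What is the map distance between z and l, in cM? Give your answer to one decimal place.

6.0 cM

The two most frequent reciprocal classes, g + + and + z l, are the parental types, so the F1 was g + + / + z l.
The two rarest classes, g + l and + z +, are the double crossovers. Comparing them with the parentals, only the l allele has switched, so l is the middle locus and the order is g – l – z.
Crossovers in the l–z interval produce the single-crossover classes g z + and + + l (35 + 28 = 63) plus the double crossovers (6).
RF(l–z) = (63 + 6) / 1155 = 69/1155 = 0.0597 → 6.0 cM.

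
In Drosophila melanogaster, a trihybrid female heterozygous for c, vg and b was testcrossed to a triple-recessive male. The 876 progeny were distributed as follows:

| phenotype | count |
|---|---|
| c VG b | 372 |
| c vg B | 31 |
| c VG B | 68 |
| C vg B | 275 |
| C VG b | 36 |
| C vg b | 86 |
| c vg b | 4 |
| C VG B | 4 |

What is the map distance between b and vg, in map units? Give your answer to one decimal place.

18.5 map units

The two most frequent reciprocal classes, C vg B and c VG b, are the parental types, so the F1 was C vg B / c VG b.
The two rarest classes, C VG B and c vg b, are the double crossovers. Comparing them with the parentals, only the vg allele has switched, so vg is the middle locus and the order is c – vg – b.
Crossovers in the vg–b interval produce the single-crossover classes C vg b and c VG B (86 + 68 = 154) plus the double crossovers (8).
RF(vg–b) = (154 + 8) / 876 = 162/876 = 0.1849 → 18.5 map units.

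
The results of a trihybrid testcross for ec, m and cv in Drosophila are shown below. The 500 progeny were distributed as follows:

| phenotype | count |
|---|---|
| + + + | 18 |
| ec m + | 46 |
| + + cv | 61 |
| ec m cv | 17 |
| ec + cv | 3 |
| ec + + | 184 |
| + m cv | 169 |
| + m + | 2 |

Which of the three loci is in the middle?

The two most frequent reciprocal classes, ec + + and + m cv, are the parental types, so the F1 was ec + + / + m cv.
The two rarest classes, ec + cv and + m +, are the double crossovers. Comparing them with the parentals, only the cv allele has switched, so cv is the middle locus and the order is m – cv – ec.

cv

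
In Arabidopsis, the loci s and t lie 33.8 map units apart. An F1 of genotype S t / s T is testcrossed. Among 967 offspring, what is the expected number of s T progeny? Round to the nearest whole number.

320

A map distance of 33.8 map units corresponds to a recombination frequency of 0.338.
The F1 is S t / s T, so s T is a parental gamete class with expected frequency (1 − r)/2 = 0.662/2 = 0.3310.
Expected number = 0.3310 × 967 = 320.08 ≈ 320.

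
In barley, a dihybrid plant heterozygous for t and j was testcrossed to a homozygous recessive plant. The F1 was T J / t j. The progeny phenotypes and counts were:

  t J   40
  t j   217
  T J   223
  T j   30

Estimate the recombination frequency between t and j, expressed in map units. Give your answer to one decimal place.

The recombinant classes are T j and t J: 30 + 40 = 70.
Recombination frequency = 70/510 = 0.1373 ≈ 13.7%, i.e. 13.7 map units.

13.7 map units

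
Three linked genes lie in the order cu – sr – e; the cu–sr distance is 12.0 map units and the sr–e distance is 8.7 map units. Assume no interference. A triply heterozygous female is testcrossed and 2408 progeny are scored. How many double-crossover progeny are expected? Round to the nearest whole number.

Map distances give recombination frequencies of 0.120 and 0.087 for the two intervals.
With no interference, expected double-crossover frequency = 0.120 × 0.087 = 0.01044.
Expected number = 0.01044 × 2408 = 25.14 ≈ 25.

25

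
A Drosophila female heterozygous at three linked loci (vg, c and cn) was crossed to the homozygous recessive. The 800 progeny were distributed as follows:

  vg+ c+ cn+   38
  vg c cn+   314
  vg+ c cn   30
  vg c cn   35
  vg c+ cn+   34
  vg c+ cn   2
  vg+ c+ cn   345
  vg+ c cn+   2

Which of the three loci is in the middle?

The two most frequent reciprocal classes, vg c cn+ and vg+ c+ cn, are the parental types, so the F1 was vg c cn+ / vg+ c+ cn.
The two rarest classes, vg+ c cn+ and vg c+ cn, are the double crossovers. Comparing them with the parentals, only the vg allele has switched, so vg is the middle locus and the order is c – vg – cn.

vg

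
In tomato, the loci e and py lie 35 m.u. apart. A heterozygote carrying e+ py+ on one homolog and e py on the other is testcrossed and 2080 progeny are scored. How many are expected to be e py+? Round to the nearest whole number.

364

A map distance of 35 m.u. corresponds to a recombination frequency of 0.350.
The F1 is e+ py+ / e py, so e py+ is a recombinant gamete class with expected frequency r/2 = 0.350/2 = 0.1750.
Expected number = 0.1750 × 2080 = 364.00 ≈ 364.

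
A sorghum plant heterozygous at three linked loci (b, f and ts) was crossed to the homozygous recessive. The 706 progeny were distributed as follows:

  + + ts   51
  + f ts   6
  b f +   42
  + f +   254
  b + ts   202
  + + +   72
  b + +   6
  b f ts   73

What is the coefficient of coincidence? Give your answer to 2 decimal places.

0.51

The two most frequent reciprocal classes, + f + and b + ts, are the parental types, so the F1 was + f + / b + ts.
The two rarest classes, + f ts and b + +, are the double crossovers. Comparing them with the parentals, only the ts allele has switched, so ts is the middle locus and the order is b – ts – f.
b–ts: (93 + 12)/706 = 0.1487; ts–f: (145 + 12)/706 = 0.2224.
Expected DCO frequency = 0.1487 × 0.2224 ≈ 0.03307; observed = 12/706 ≈ 0.01700.
Coefficient of coincidence = 0.01700/0.03307 ≈ 0.51.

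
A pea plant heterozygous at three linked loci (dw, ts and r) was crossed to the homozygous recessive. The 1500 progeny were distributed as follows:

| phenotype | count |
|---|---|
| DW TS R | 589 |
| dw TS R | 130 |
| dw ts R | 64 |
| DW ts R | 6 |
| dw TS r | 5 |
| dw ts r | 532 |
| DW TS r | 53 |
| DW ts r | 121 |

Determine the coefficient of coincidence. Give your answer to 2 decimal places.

The two most frequent reciprocal classes, dw ts r and DW TS R, are the parental types, so the F1 was dw ts r / DW TS R.
The two rarest classes, dw TS r and DW ts R, are the double crossovers. Comparing them with the parentals, only the ts allele has switched, so ts is the middle locus and the order is r – ts – dw.
r–ts: (117 + 11)/1500 = 0.0853; ts–dw: (251 + 11)/1500 = 0.1747.
Expected DCO frequency = 0.0853 × 0.1747 ≈ 0.01490; observed = 11/1500 ≈ 0.00733.
Coefficient of coincidence = 0.00733/0.01490 ≈ 0.49.

0.49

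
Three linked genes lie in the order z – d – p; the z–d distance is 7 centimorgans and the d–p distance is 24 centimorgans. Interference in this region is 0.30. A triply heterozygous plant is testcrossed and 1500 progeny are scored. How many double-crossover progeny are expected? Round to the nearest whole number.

18

Map distances give recombination frequencies of 0.070 and 0.240 for the two intervals.
With interference 0.30 (so coincidence = 0.70), expected double-crossover frequency = 0.070 × 0.240 × 0.70 = 0.01176.
Expected number = 0.01176 × 1500 = 17.64 ≈ 18.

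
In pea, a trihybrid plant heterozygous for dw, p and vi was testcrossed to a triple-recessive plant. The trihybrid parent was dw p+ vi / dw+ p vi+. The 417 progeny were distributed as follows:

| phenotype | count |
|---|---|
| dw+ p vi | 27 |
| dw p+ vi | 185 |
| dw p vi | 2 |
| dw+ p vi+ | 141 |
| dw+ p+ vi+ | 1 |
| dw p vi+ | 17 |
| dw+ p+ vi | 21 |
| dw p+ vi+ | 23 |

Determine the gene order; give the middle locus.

p

The two rarest classes, dw p vi and dw+ p+ vi+, are the double crossovers. Comparing them with the parentals, only the p allele has switched, so p is the middle locus and the order is vi – p – dw.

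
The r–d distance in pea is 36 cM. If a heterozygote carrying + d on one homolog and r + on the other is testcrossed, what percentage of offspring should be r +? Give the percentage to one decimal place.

32.0%

A map distance of 36 cM corresponds to a recombination frequency of 0.360.
The F1 is + d / r +, so r + is a parental gamete class with expected frequency (1 − r)/2 = 0.640/2 = 0.3200.
That is 0.3200 = 32.0% of the progeny.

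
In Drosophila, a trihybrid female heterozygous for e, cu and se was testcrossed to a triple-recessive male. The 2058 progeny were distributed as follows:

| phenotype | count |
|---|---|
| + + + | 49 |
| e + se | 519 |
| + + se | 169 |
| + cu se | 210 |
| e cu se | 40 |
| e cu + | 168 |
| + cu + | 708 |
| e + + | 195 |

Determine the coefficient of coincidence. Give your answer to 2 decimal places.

0.87

The two most frequent reciprocal classes, + cu + and e + se, are the parental types, so the F1 was + cu + / e + se.
The two rarest classes, + + + and e cu se, are the double crossovers. Comparing them with the parentals, only the cu allele has switched, so cu is the middle locus and the order is se – cu – e.
se–cu: (405 + 89)/2058 = 0.2400; cu–e: (337 + 89)/2058 = 0.2070.
Expected DCO frequency = 0.2400 × 0.2070 ≈ 0.04968; observed = 89/2058 ≈ 0.04325.
Coefficient of coincidence = 0.04325/0.04968 ≈ 0.87.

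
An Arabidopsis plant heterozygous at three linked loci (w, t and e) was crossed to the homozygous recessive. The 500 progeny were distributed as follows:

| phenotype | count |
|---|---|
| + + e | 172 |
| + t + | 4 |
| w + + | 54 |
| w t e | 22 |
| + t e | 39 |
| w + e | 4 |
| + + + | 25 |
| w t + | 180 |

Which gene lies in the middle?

w

The two most frequent reciprocal classes, w t + and + + e, are the parental types, so the F1 was w t + / + + e.
The two rarest classes, + t + and w + e, are the double crossovers. Comparing them with the parentals, only the w allele has switched, so w is the middle locus and the order is t – w – e.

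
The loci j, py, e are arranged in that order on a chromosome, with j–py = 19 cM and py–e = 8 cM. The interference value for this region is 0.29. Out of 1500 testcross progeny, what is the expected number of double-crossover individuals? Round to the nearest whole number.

Map distances give recombination frequencies of 0.190 and 0.080 for the two intervals.
With interference 0.29 (so coincidence = 0.71), expected double-crossover frequency = 0.190 × 0.080 × 0.71 = 0.01079.
Expected number = 0.01079 × 1500 = 16.19 ≈ 16.

16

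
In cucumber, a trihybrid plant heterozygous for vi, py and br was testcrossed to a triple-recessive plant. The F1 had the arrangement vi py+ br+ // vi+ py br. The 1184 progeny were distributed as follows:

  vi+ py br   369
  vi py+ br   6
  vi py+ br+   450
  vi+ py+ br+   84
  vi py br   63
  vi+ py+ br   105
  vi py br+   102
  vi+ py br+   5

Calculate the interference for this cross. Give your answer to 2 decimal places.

0.62

The two rarest classes, vi py+ br and vi+ py br+, are the double crossovers. Comparing them with the parentals, only the br allele has switched, so br is the middle locus and the order is py – br – vi.
py–br: (207 + 11)/1184 = 0.1841; br–vi: (147 + 11)/1184 = 0.1334.
Expected DCO frequency = 0.1841 × 0.1334 ≈ 0.02456; observed = 11/1184 ≈ 0.00929.
Coefficient of coincidence = 0.00929/0.02456 ≈ 0.38; interference = 1 − 0.38 = 0.62.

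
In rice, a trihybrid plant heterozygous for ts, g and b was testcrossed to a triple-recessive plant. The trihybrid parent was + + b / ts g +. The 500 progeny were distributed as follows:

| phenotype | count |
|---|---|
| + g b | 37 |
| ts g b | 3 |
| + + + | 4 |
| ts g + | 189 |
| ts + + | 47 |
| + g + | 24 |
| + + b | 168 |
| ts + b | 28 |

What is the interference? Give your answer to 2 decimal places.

0.35

The two rarest classes, + + + and ts g b, are the double crossovers. Comparing them with the parentals, only the b allele has switched, so b is the middle locus and the order is g – b – ts.
g–b: (84 + 7)/500 = 0.1820; b–ts: (52 + 7)/500 = 0.1180.
Expected DCO frequency = 0.1820 × 0.1180 ≈ 0.02148; observed = 7/500 ≈ 0.01400.
Coefficient of coincidence = 0.01400/0.02148 ≈ 0.65; interference = 1 − 0.65 = 0.35.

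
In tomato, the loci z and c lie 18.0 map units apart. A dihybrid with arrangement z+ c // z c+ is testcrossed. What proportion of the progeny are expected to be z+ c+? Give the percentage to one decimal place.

A map distance of 18.0 map units corresponds to a recombination frequency of 0.180.
The F1 is z+ c / z c+, so z+ c+ is a recombinant gamete class with expected frequency r/2 = 0.180/2 = 0.0900.
That is 0.0900 = 9.0% of the progeny.

9.0%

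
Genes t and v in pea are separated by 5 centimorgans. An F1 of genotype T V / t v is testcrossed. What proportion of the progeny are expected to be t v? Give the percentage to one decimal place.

A map distance of 5 centimorgans corresponds to a recombination frequency of 0.050.
The F1 is T V / t v, so t v is a parental gamete class with expected frequency (1 − r)/2 = 0.950/2 = 0.4750.
That is 0.4750 = 47.5% of the progeny.

47.5%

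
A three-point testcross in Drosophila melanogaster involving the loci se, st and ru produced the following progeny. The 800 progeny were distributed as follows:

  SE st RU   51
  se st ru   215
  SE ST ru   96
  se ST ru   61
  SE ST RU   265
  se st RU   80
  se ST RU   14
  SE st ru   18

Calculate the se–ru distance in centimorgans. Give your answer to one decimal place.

26.0 centimorgans

The two most frequent reciprocal classes, SE ST RU and se st ru, are the parental types, so the F1 was SE ST RU / se st ru.
The two rarest classes, se ST RU and SE st ru, are the double crossovers. Comparing them with the parentals, only the se allele has switched, so se is the middle locus and the order is ru – se – st.
Crossovers in the ru–se interval produce the single-crossover classes SE ST ru and se st RU (96 + 80 = 176) plus the double crossovers (32).
RF(ru–se) = (176 + 32) / 800 = 208/800 = 0.2600 → 26.0 centimorgans.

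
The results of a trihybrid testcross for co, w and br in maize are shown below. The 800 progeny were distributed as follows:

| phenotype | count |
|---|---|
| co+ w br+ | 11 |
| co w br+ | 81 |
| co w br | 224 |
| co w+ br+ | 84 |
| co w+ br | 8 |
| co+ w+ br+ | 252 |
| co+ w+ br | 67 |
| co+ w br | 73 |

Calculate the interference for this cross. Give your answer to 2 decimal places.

0.48

The two most frequent reciprocal classes, co w br and co+ w+ br+, are the parental types, so the F1 was co w br / co+ w+ br+.
The two rarest classes, co w+ br and co+ w br+, are the double crossovers. Comparing them with the parentals, only the w allele has switched, so w is the middle locus and the order is br – w – co.
br–w: (148 + 19)/800 = 0.2087; w–co: (157 + 19)/800 = 0.2200.
Expected DCO frequency = 0.2087 × 0.2200 ≈ 0.04591; observed = 19/800 ≈ 0.02375.
Coefficient of coincidence = 0.02375/0.04591 ≈ 0.52; interference = 1 − 0.52 = 0.48.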